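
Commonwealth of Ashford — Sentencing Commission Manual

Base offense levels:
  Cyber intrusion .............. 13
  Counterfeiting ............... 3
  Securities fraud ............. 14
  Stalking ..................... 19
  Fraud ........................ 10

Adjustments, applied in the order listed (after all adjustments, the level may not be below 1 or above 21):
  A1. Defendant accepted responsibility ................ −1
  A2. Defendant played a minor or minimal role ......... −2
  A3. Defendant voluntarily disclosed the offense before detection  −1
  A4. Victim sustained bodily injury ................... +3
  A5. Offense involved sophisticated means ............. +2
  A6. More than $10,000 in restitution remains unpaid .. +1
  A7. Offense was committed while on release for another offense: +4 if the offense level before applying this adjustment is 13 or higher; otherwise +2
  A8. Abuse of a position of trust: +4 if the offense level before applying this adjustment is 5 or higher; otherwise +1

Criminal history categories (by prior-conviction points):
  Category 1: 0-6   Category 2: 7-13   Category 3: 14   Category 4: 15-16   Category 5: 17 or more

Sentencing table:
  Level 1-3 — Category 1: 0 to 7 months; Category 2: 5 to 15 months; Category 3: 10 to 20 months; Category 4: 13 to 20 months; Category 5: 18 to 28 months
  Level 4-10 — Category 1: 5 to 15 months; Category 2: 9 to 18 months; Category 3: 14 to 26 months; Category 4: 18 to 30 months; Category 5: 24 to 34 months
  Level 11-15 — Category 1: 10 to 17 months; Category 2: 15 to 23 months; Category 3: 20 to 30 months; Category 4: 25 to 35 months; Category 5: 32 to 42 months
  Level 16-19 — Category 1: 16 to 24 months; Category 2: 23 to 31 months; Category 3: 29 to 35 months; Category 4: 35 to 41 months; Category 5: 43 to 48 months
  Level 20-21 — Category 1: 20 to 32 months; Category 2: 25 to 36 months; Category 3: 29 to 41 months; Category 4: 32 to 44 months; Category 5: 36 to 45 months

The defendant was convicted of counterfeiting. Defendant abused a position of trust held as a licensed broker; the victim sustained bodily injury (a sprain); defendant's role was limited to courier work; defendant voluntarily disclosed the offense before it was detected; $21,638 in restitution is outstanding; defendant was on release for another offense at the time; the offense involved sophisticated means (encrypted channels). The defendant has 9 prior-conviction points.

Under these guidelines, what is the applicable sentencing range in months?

Base offense level for counterfeiting: 3.
A2 applies: 3 − 2 = 1.
A3 applies: 1 − 1 = 0.
A4 applies: 0 + 3 = 3.
A5 applies: 3 + 2 = 5.
A6 applies: 5 + 1 = 6.
A7 applies (level before this adjustment is 6 < 13, so +2): 6 + 2 = 8.
A8 applies (level before this adjustment is 8 ≥ 5, so +4): 8 + 4 = 12.
Final offense level: 12.
Criminal history: 9 prior points → Category 2 (7-13).
Level 12 falls in the 11-15 band.
Grid: Level 11-15 × Category 2 = 15-23 months.

15-23 months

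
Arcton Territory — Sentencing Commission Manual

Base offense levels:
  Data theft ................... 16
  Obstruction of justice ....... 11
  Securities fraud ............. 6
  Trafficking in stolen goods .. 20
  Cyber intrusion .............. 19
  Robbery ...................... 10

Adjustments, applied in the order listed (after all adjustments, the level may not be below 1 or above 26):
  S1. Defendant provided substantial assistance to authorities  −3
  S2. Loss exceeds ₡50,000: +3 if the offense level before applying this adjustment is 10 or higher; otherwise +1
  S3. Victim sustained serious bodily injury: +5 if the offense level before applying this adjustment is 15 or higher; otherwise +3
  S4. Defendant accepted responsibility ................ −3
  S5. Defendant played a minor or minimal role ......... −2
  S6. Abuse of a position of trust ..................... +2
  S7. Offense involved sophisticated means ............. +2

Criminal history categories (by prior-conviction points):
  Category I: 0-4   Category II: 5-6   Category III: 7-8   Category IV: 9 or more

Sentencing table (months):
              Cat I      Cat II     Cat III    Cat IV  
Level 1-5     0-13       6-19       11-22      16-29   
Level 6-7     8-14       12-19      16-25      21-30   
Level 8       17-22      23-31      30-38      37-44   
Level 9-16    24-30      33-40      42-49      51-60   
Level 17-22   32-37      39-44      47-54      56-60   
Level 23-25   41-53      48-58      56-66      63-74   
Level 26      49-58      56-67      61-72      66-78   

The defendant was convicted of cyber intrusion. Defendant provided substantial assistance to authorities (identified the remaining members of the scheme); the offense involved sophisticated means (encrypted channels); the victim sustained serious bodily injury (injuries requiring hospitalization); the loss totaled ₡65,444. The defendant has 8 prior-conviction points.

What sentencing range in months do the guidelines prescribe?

Base offense level for cyber intrusion: 19.
S1 applies: 19 − 3 = 16.
S2 applies (level before this adjustment is 16 ≥ 10, so +3): 16 + 3 = 19.
S3 applies (level before this adjustment is 19 ≥ 15, so +5): 19 + 5 = 24.
S4 does not apply.
S5 does not apply.
S7 applies: 24 + 2 = 26.
Final offense level: 26.
Criminal history: 8 prior points → Category III (7-8).
Level 26 falls in the 26 band.
Grid: Level 26 × Category III = 61-72 months.

61-72 months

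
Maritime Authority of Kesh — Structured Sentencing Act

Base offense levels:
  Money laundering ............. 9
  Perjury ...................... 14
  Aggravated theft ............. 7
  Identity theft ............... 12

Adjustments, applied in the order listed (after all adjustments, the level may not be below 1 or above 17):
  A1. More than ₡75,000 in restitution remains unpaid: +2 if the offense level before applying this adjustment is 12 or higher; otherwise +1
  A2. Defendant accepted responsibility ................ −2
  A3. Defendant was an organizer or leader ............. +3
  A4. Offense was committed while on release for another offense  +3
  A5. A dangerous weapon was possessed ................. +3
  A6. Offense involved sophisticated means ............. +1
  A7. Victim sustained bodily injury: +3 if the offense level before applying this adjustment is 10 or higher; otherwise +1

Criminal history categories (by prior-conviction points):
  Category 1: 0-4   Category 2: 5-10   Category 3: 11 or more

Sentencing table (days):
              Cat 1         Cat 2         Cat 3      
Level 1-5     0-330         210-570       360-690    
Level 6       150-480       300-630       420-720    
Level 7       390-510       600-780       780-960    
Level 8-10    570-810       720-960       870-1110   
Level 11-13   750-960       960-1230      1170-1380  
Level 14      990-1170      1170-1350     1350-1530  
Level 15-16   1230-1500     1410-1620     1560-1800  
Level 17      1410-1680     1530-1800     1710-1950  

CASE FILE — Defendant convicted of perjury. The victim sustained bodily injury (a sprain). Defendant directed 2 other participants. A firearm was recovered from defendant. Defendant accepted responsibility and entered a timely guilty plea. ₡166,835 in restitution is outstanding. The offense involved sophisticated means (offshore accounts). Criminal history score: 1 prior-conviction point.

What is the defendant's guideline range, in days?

1410-1680 days

Base offense level for perjury: 14.
A1 applies (level before this adjustment is 14 ≥ 12, so +2): 14 + 2 = 16.
A2 applies: 16 − 2 = 14.
A3 applies: 14 + 3 = 17.
A4 does not apply.
A5 applies: 17 + 3 = 20.
A6 applies: 20 + 1 = 21.
A7 applies (level before this adjustment is 21 ≥ 10, so +3): 21 + 3 = 24.
Level 24 exceeds the maximum of 17; capped at 17.
Final offense level: 17.
Criminal history: 1 prior point → Category 1 (0-4).
Level 17 falls in the 17 band.
Grid: Level 17 × Category 1 = 1410-1680 days.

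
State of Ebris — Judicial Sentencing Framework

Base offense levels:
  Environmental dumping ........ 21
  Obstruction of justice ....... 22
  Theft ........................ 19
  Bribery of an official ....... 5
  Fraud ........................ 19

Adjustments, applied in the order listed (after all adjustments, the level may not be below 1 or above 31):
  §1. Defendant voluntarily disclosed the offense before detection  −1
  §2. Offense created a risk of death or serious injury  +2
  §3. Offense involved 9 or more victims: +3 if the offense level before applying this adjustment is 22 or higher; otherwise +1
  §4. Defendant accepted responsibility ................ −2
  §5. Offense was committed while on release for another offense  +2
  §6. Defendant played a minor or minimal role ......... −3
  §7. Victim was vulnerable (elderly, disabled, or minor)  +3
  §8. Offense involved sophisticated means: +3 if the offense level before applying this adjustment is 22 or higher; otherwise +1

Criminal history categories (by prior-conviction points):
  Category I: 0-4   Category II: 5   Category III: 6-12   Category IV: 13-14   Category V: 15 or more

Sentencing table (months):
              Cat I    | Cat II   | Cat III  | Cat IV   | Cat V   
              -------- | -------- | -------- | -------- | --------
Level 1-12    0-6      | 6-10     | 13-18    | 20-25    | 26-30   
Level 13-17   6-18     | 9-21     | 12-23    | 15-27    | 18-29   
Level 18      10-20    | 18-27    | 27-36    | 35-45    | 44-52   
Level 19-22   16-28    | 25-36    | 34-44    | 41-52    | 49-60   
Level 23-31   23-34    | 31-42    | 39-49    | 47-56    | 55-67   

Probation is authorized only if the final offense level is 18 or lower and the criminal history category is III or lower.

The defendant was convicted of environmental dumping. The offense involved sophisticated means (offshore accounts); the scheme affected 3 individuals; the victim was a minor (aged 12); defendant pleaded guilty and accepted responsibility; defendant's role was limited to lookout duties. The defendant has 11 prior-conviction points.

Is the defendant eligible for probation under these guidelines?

Base offense level for environmental dumping: 21.
§2 does not apply.
§4 applies: 21 − 2 = 19.
§6 applies: 19 − 3 = 16.
§7 applies: 16 + 3 = 19.
§8 applies (level before this adjustment is 19 < 22, so +1): 19 + 1 = 20.
Final offense level: 20.
Criminal history: 11 prior points → Category III (6-12).
Level 20 falls in the 19-22 band.
Grid: Level 19-22 × Category III = 34-44 months.
Probation check: level 20 > 18 and category III ≤ III → not eligible.

No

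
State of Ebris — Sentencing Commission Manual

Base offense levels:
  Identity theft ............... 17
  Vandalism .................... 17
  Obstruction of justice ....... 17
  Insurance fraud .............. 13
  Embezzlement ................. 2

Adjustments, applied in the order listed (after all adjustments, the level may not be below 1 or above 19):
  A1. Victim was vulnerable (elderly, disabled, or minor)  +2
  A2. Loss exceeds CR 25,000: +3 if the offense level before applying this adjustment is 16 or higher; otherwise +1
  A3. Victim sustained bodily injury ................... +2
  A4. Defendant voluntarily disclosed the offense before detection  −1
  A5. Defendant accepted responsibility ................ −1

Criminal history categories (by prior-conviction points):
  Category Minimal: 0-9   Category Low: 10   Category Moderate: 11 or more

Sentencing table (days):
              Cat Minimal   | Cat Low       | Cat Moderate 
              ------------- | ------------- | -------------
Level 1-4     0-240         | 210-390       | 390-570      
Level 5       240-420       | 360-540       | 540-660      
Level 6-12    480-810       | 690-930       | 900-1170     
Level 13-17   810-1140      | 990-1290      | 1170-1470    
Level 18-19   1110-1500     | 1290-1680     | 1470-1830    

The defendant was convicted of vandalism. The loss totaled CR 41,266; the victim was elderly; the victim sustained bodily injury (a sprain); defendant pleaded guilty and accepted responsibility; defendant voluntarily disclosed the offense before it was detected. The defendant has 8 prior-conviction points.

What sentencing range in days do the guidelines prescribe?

Base offense level for vandalism: 17.
A1 applies: 17 + 2 = 19.
A2 applies (level before this adjustment is 19 ≥ 16, so +3): 19 + 3 = 22.
A3 applies: 22 + 2 = 24.
A4 applies: 24 − 1 = 23.
A5 applies: 23 − 1 = 22.
Level 22 exceeds the maximum of 19; capped at 19.
Final offense level: 19.
Criminal history: 8 prior points → Category Minimal (0-9).
Level 19 falls in the 18-19 band.
Grid: Level 18-19 × Category Minimal = 1110-1500 days.

1110-1500 days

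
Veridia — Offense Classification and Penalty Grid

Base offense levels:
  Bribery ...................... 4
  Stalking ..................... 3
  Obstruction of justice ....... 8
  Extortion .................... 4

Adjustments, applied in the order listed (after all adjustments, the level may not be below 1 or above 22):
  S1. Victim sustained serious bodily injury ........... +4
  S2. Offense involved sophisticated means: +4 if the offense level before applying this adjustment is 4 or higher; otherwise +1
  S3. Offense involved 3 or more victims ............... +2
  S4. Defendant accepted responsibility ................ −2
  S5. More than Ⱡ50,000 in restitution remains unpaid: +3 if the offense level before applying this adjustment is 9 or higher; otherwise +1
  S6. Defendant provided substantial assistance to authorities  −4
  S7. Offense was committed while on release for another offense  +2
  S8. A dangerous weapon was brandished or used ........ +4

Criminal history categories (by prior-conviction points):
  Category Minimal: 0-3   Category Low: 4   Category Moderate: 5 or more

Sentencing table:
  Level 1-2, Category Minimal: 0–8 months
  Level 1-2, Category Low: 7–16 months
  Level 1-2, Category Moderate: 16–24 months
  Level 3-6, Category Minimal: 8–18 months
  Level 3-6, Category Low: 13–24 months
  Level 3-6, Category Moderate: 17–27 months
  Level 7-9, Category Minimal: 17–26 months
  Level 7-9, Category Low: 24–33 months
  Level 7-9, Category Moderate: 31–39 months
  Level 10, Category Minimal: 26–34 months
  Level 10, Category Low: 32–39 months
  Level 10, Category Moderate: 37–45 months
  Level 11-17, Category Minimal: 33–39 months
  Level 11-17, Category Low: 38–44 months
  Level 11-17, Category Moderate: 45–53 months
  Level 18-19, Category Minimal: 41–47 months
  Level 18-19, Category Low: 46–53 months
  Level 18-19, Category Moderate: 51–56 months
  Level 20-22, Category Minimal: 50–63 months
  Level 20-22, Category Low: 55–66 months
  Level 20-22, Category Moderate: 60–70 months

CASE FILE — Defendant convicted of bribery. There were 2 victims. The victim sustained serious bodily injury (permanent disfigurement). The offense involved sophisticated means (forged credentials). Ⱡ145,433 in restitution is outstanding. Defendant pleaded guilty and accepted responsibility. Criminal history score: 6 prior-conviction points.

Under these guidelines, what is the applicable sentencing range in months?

45-53 months

Base offense level for bribery: 4.
S1 applies: 4 + 4 = 8.
S2 applies (level before this adjustment is 8 ≥ 4, so +4): 8 + 4 = 12.
S4 applies: 12 − 2 = 10.
S5 applies (level before this adjustment is 10 ≥ 9, so +3): 10 + 3 = 13.
S6 does not apply.
Final offense level: 13.
Criminal history: 6 prior points → Category Moderate (5+).
Level 13 falls in the 11-17 band.
Grid: Level 11-17 × Category Moderate = 45-53 months.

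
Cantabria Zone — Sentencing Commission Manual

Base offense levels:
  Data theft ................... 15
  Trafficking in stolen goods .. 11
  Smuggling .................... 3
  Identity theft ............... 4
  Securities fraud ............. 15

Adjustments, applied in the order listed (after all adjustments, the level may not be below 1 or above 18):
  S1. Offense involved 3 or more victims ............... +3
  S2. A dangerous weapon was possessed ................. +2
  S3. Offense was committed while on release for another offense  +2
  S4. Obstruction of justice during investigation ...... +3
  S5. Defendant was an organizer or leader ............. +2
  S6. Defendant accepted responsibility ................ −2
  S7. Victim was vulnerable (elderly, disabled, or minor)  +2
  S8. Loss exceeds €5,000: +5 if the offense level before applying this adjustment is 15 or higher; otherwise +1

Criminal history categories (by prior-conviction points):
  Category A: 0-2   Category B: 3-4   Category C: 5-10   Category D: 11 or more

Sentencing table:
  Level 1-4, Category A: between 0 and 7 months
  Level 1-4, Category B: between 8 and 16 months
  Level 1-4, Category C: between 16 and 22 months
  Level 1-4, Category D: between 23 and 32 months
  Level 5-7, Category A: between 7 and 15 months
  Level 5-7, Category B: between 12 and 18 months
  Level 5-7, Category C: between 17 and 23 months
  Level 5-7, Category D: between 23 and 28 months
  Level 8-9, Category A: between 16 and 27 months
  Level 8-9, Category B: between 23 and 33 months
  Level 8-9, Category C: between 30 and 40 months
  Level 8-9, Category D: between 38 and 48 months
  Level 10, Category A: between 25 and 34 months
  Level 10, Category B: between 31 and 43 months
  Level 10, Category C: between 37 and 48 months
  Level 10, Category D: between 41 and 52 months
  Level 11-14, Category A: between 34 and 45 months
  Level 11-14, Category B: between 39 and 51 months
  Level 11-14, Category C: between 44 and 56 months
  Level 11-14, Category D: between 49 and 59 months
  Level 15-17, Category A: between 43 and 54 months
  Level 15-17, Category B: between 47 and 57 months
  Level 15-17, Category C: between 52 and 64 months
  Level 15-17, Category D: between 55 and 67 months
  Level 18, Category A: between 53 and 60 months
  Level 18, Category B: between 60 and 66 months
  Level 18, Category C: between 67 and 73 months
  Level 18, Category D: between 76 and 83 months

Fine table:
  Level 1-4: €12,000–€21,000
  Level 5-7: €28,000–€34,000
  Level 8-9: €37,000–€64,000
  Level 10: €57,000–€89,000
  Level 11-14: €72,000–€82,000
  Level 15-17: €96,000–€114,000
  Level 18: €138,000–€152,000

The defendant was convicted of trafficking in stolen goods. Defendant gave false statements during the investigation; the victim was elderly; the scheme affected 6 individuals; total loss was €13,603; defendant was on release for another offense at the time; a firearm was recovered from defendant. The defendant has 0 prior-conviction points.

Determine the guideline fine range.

€138,000–€152,000

Base offense level for trafficking in stolen goods: 11.
S1 applies: 11 + 3 = 14.
S2 applies: 14 + 2 = 16.
S3 applies: 16 + 2 = 18.
S4 applies: 18 + 3 = 21.
S7 applies: 21 + 2 = 23.
S8 applies (level before this adjustment is 23 ≥ 15, so +5): 23 + 5 = 28.
Level 28 exceeds the maximum of 18; capped at 18.
Final offense level: 18.
Level 18 falls in the 18 band.
Fine table: Level 18 → €138,000–€152,000.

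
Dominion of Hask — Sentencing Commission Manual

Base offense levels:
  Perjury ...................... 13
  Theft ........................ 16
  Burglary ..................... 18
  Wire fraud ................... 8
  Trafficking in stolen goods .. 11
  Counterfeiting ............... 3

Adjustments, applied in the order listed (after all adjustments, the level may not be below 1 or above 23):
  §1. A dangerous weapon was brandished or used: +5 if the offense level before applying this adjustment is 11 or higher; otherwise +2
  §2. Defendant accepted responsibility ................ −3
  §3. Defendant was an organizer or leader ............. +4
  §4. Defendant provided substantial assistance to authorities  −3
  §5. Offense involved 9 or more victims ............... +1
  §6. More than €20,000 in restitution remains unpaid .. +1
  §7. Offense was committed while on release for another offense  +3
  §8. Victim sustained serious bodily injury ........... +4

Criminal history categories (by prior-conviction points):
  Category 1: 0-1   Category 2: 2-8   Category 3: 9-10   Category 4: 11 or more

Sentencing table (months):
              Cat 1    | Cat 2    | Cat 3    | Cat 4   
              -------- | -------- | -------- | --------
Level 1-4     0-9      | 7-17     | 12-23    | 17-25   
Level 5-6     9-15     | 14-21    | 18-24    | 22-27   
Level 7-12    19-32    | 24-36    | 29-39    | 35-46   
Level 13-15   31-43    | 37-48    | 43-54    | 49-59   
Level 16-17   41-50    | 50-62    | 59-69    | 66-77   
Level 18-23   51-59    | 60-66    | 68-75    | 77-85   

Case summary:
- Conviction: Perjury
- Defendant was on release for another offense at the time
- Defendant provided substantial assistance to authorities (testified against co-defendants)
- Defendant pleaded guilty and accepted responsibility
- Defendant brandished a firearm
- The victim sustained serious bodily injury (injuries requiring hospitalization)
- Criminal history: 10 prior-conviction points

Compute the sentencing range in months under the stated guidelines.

68-75 months

Base offense level for perjury: 13.
§1 applies (level before this adjustment is 13 ≥ 11, so +5): 13 + 5 = 18.
§2 applies: 18 − 3 = 15.
§3 does not apply.
§4 applies: 15 − 3 = 12.
§5 does not apply.
§7 applies: 12 + 3 = 15.
§8 applies: 15 + 4 = 19.
Final offense level: 19.
Criminal history: 10 prior points → Category 3 (9-10).
Level 19 falls in the 18-23 band.
Grid: Level 18-23 × Category 3 = 68-75 months.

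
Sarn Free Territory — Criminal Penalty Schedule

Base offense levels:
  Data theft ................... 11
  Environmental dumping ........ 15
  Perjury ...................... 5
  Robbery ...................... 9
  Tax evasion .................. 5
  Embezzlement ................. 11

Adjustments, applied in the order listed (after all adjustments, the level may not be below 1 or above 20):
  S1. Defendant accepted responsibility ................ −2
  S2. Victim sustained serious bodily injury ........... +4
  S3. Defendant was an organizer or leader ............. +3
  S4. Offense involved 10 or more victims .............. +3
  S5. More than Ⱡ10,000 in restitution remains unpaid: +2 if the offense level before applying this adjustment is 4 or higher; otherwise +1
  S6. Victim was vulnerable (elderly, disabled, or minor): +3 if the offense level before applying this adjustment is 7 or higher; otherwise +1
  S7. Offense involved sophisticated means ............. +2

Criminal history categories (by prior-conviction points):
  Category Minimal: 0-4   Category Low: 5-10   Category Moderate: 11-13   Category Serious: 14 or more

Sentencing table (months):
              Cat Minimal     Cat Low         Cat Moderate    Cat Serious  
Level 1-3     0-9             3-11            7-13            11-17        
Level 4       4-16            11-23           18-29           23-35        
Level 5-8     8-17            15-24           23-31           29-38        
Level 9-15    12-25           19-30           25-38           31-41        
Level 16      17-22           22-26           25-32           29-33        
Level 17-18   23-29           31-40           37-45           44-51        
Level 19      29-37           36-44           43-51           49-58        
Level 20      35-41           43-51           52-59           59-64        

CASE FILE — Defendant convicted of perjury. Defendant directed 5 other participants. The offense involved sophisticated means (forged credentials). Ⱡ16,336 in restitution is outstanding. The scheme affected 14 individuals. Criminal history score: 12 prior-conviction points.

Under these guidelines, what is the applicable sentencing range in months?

25-38 months

Base offense level for perjury: 5.
S1 does not apply.
S3 applies: 5 + 3 = 8.
S4 applies: 8 + 3 = 11.
S5 applies (level before this adjustment is 11 ≥ 4, so +2): 11 + 2 = 13.
S7 applies: 13 + 2 = 15.
Final offense level: 15.
Criminal history: 12 prior points → Category Moderate (11-13).
Level 15 falls in the 9-15 band.
Grid: Level 9-15 × Category Moderate = 25-38 months.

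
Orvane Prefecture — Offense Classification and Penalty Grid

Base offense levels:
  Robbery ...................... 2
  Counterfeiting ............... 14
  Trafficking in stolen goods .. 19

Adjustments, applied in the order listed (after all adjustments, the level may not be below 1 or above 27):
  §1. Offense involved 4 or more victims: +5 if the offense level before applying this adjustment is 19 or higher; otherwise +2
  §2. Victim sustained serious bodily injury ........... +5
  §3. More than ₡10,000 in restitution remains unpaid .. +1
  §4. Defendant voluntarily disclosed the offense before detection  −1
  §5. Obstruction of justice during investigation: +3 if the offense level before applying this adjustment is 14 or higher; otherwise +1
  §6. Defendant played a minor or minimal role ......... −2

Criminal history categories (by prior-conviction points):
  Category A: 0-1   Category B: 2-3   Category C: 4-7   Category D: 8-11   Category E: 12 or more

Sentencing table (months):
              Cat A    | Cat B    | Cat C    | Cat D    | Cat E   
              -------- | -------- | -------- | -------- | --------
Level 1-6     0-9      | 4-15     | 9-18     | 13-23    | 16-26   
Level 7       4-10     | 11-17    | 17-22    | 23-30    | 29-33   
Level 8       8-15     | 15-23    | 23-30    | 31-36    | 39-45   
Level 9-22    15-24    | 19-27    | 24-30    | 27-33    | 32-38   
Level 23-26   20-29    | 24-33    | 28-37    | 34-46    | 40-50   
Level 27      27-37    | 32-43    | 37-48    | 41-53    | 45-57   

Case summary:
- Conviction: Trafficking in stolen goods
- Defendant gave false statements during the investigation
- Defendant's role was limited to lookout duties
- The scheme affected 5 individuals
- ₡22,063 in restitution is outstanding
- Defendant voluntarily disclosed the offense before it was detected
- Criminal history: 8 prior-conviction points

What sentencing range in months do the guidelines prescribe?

34-46 months

Base offense level for trafficking in stolen goods: 19.
§1 applies (level before this adjustment is 19 ≥ 19, so +5): 19 + 5 = 24.
§3 applies: 24 + 1 = 25.
§4 applies: 25 − 1 = 24.
§5 applies (level before this adjustment is 24 ≥ 14, so +3): 24 + 3 = 27.
§6 applies: 27 − 2 = 25.
Final offense level: 25.
Criminal history: 8 prior points → Category D (8-11).
Level 25 falls in the 23-26 band.
Grid: Level 23-26 × Category D = 34-46 months.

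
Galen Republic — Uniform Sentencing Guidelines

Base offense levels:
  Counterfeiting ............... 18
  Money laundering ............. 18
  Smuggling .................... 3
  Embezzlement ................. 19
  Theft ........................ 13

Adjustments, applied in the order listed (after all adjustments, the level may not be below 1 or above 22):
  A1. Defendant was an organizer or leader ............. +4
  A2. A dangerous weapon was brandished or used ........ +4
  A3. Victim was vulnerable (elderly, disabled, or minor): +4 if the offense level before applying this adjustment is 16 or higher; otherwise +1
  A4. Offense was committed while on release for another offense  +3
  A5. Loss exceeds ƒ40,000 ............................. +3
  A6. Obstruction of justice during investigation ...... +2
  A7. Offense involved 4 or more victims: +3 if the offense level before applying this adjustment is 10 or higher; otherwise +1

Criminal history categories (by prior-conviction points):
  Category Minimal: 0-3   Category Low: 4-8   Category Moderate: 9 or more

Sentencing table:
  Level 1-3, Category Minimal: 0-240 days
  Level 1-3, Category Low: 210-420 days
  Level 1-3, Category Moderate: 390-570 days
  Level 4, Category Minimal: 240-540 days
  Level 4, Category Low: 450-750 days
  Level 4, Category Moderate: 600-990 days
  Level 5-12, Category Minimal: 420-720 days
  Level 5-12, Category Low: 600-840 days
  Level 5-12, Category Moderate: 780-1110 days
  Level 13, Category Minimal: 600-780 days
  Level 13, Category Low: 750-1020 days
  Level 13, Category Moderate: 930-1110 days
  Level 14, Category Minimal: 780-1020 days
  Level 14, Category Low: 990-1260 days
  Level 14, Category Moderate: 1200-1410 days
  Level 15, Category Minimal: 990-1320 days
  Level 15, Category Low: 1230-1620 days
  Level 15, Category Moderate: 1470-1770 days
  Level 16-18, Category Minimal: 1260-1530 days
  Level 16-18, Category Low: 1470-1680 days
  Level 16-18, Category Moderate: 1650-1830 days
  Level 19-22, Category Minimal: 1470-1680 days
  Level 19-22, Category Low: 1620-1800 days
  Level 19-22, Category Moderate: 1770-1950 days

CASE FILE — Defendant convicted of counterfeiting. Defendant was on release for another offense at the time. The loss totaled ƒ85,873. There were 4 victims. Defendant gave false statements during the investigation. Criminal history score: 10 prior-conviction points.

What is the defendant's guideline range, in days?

1770-1950 days

Base offense level for counterfeiting: 18.
A2 does not apply.
A4 applies: 18 + 3 = 21.
A5 applies: 21 + 3 = 24.
A6 applies: 24 + 2 = 26.
A7 applies (level before this adjustment is 26 ≥ 10, so +3): 26 + 3 = 29.
Level 29 exceeds the maximum of 22; capped at 22.
Final offense level: 22.
Criminal history: 10 prior points → Category Moderate (9+).
Level 22 falls in the 19-22 band.
Grid: Level 19-22 × Category Moderate = 1770-1950 days.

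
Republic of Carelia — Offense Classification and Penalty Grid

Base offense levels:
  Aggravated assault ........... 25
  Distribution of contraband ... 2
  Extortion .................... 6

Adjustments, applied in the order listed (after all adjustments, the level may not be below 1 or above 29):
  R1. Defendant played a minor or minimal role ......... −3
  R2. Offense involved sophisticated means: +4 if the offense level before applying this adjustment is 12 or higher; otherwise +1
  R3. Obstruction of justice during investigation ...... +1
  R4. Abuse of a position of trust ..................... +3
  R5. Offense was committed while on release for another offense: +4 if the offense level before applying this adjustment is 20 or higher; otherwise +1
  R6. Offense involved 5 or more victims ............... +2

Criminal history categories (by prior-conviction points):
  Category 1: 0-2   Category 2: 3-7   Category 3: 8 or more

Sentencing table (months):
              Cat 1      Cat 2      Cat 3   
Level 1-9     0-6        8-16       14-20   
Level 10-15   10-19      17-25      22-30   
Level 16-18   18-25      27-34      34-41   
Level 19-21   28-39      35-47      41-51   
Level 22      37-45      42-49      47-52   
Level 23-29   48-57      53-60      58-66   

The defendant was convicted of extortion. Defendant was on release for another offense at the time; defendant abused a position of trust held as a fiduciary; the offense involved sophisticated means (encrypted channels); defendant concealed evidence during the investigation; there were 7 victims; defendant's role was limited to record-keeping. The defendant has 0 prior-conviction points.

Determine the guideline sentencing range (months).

Base offense level for extortion: 6.
R1 applies: 6 − 3 = 3.
R2 applies (level before this adjustment is 3 < 12, so +1): 3 + 1 = 4.
R3 applies: 4 + 1 = 5.
R4 applies: 5 + 3 = 8.
R5 applies (level before this adjustment is 8 < 20, so +1): 8 + 1 = 9.
R6 applies: 9 + 2 = 11.
Final offense level: 11.
Criminal history: 0 prior points → Category 1 (0-2).
Level 11 falls in the 10-15 band.
Grid: Level 10-15 × Category 1 = 10-19 months.

10-19 months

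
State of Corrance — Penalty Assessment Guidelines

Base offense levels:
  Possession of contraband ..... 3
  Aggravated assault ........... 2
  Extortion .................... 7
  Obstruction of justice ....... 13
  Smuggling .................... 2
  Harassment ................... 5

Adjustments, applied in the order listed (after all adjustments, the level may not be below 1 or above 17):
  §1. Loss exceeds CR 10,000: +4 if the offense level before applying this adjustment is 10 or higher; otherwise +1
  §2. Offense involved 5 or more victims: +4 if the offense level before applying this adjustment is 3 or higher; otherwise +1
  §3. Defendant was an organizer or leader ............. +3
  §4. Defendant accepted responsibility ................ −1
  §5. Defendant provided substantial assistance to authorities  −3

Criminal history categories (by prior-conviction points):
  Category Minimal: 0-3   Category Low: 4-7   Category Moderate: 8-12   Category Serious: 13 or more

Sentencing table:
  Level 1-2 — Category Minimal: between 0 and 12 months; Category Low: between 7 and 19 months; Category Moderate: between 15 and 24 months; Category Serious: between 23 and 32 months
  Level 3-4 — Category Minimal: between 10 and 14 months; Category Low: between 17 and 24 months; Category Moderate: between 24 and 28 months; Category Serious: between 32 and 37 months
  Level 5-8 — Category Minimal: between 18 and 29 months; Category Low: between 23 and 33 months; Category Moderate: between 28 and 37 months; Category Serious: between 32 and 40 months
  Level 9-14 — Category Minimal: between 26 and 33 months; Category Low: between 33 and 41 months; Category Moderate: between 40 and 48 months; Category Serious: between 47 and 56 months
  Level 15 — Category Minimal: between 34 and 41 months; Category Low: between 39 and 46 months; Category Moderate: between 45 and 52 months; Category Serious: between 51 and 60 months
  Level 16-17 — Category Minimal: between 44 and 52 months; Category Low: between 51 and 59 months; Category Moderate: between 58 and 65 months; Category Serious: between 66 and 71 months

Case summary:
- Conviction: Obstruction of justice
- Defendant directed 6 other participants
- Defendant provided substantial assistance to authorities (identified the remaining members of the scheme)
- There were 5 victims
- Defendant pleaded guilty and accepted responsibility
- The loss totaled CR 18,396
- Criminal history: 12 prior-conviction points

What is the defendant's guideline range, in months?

Base offense level for obstruction of justice: 13.
§1 applies (level before this adjustment is 13 ≥ 10, so +4): 13 + 4 = 17.
§2 applies (level before this adjustment is 17 ≥ 3, so +4): 17 + 4 = 21.
§3 applies: 21 + 3 = 24.
§4 applies: 24 − 1 = 23.
§5 applies: 23 − 3 = 20.
Level 20 exceeds the maximum of 17; capped at 17.
Final offense level: 17.
Criminal history: 12 prior points → Category Moderate (8-12).
Level 17 falls in the 16-17 band.
Grid: Level 16-17 × Category Moderate = 58-65 months.

58-65 months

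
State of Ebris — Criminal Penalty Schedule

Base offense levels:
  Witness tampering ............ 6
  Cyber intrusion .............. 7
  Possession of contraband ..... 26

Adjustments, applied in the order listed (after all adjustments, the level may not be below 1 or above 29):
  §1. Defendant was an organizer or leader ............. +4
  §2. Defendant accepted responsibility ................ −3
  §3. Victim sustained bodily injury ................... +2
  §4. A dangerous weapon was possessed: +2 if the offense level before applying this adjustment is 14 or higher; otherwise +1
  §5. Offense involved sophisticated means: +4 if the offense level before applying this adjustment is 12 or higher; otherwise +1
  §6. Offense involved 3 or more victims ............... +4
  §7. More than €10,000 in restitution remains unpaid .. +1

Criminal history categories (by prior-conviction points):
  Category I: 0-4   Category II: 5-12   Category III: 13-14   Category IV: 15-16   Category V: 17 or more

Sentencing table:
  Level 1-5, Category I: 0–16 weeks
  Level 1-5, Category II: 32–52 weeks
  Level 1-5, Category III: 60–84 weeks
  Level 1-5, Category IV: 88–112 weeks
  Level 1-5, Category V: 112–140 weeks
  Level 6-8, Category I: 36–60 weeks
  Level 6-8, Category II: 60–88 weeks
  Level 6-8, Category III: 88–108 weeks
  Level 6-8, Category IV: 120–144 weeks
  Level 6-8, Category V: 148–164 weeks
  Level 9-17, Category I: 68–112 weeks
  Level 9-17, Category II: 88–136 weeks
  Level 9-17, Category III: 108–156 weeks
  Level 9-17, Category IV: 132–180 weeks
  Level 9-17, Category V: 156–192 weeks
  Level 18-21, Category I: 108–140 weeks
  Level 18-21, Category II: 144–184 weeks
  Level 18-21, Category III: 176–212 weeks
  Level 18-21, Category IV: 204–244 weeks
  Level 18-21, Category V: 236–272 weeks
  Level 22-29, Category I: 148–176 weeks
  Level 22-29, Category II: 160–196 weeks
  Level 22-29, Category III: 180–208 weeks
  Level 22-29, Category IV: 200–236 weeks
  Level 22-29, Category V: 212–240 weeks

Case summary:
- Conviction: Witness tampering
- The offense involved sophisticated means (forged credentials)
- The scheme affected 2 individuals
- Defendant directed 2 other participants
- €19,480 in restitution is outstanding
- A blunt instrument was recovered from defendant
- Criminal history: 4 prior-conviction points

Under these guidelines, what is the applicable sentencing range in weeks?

68-112 weeks

Base offense level for witness tampering: 6.
§1 applies: 6 + 4 = 10.
§4 applies (level before this adjustment is 10 < 14, so +1): 10 + 1 = 11.
§5 applies (level before this adjustment is 11 < 12, so +1): 11 + 1 = 12.
§6 does not apply.
§7 applies: 12 + 1 = 13.
Final offense level: 13.
Criminal history: 4 prior points → Category I (0-4).
Level 13 falls in the 9-17 band.
Grid: Level 9-17 × Category I = 68-112 weeks.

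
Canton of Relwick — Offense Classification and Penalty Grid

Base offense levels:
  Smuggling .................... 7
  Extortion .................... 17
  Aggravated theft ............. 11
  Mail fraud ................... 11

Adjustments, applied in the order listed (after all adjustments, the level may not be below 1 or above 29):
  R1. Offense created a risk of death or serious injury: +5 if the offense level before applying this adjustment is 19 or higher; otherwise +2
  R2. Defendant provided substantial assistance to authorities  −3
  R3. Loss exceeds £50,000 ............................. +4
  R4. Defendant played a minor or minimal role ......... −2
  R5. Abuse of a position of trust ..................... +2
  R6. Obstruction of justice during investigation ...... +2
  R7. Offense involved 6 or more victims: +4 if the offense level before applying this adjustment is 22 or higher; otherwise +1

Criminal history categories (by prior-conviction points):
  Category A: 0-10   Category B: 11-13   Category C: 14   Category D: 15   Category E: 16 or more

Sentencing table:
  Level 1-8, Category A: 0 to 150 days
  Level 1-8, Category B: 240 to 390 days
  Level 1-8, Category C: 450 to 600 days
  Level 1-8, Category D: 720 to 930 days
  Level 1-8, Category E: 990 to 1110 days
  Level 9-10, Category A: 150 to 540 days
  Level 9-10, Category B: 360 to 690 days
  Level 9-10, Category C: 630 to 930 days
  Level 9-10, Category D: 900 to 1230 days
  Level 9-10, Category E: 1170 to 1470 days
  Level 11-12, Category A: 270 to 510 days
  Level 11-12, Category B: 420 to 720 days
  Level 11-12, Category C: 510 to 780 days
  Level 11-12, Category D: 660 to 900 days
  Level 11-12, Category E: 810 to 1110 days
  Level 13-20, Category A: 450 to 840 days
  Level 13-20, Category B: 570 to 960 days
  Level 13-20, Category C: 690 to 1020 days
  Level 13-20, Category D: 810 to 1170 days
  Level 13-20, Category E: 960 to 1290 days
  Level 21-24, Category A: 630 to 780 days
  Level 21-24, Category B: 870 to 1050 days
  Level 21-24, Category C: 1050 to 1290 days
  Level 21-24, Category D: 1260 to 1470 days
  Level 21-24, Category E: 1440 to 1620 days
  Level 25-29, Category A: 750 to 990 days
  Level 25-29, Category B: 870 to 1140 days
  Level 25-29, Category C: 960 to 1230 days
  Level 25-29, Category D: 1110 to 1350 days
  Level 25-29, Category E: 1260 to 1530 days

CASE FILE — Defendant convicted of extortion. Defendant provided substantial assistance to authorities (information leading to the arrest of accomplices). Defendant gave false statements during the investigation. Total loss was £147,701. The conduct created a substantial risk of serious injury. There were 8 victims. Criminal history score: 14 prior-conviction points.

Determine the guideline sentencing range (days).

960-1230 days

Base offense level for extortion: 17.
R1 applies (level before this adjustment is 17 < 19, so +2): 17 + 2 = 19.
R2 applies: 19 − 3 = 16.
R3 applies: 16 + 4 = 20.
R4 does not apply.
R6 applies: 20 + 2 = 22.
R7 applies (level before this adjustment is 22 ≥ 22, so +4): 22 + 4 = 26.
Final offense level: 26.
Criminal history: 14 prior points → Category C (14).
Level 26 falls in the 25-29 band.
Grid: Level 25-29 × Category C = 960-1230 days.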